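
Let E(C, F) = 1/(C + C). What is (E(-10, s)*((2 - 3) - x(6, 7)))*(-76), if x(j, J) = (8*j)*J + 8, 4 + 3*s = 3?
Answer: -1311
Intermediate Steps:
s = -⅓ (s = -4/3 + (⅓)*3 = -4/3 + 1 = -⅓ ≈ -0.33333)
x(j, J) = 8 + 8*J*j (x(j, J) = 8*J*j + 8 = 8 + 8*J*j)
E(C, F) = 1/(2*C)
(E(-10, s)*((2 - 3) - x(6, 7)))*(-76) = (((½)/(-10))*((2 - 3) - (8 + 8*7*6)))*(-76) = (((½)*(-⅒))*(-1 - (8 + 336)))*(-76) = -(-1 - 1*344)/20*(-76) = -(-1 - 344)/20*(-76) = -1/20*(-345)*(-76) = (69/4)*(-76) = -1311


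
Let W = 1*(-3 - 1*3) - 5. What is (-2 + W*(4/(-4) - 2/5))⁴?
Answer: 20151121/625 ≈ 32242.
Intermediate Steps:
W = -11 (W = 1*(-3 - 3) - 5 = 1*(-6) - 5 = -6 - 5 = -11)
(-2 + W*(4/(-4) - 2/5))⁴ = (-2 - 11*(4/(-4) - 2/5))⁴ = (-2 - 11*(4*(-¼) - 2*⅕))⁴ = (-2 - 11*(-1 - ⅖))⁴ = (-2 - 11*(-7/5))⁴ = (-2 + 77/5)⁴ = (67/5)⁴ = 20151121/625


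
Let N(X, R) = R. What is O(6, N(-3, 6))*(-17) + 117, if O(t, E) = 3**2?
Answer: -36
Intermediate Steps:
O(t, E) = 9
O(6, N(-3, 6))*(-17) + 117 = 9*(-17) + 117 = -153 + 117 = -36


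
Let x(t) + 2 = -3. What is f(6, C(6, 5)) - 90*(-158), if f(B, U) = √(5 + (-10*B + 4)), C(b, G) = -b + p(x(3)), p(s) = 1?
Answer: 14220 + I*√51 ≈ 14220.0 + 7.1414*I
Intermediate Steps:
x(t) = -5 (x(t) = -2 - 3 = -5)
C(b, G) = 1 - b (C(b, G) = -b + 1 = 1 - b)
f(B, U) = √(9 - 10*B) (f(B, U) = √(5 + (4 - 10*B)) = √(9 - 10*B))
f(6, C(6, 5)) - 90*(-158) = √(9 - 10*6) - 90*(-158) = √(9 - 60) + 14220 = √(-51) + 14220 = I*√51 + 14220 = 14220 + I*√51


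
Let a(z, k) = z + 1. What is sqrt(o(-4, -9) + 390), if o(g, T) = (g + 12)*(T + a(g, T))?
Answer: 7*sqrt(6) ≈ 17.146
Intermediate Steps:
a(z, k) = 1 + z
o(g, T) = (12 + g)*(1 + T + g) (o(g, T) = (g + 12)*(T + (1 + g)) = (12 + g)*(1 + T + g))
sqrt(o(-4, -9) + 390) = sqrt((12 + (-4)**2 + 12*(-9) + 13*(-4) - 9*(-4)) + 390) = sqrt((12 + 16 - 108 - 52 + 36) + 390) = sqrt(-96 + 390) = sqrt(294) = 7*sqrt(6)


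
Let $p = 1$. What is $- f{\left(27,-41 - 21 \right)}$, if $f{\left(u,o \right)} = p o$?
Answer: $62$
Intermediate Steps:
$f{\left(u,o \right)} = o$ ($f{\left(u,o \right)} = 1 o = o$)
$- f{\left(27,-41 - 21 \right)} = - (-41 - 21) = \left(-1\right) \left(-62\right) = 62$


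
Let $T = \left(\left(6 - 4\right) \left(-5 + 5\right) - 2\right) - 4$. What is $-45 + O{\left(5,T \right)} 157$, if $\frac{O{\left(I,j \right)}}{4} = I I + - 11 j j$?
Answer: $-233033$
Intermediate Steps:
$T = -6$ ($T = \left(2 \cdot 0 - 2\right) - 4 = \left(0 - 2\right) - 4 = -2 - 4 = -6$)
$O{\left(I,j \right)} = - 44 j^{2} + 4 I^{2}$ ($O{\left(I,j \right)} = 4 \left(I I + - 11 j j\right) = 4 \left(I^{2} - 11 j^{2}\right) = - 44 j^{2} + 4 I^{2}$)
$-45 + O{\left(5,T \right)} 157 = -45 + \left(- 44 \left(-6\right)^{2} + 4 \cdot 5^{2}\right) 157 = -45 + \left(\left(-44\right) 36 + 4 \cdot 25\right) 157 = -45 + \left(-1584 + 100\right) 157 = -45 - 232988 = -233033$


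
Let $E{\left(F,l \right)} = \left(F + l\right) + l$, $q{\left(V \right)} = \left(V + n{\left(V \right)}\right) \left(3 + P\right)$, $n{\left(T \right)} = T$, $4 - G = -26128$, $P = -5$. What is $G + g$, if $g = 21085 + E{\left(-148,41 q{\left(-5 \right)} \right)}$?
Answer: $48709$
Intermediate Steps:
$G = 26132$ ($G = 4 - -26128 = 4 + 26128 = 26132$)
$q{\left(V \right)} = - 4 V$ ($q{\left(V \right)} = \left(V + V\right) \left(3 - 5\right) = 2 V \left(-2\right) = - 4 V$)
$E{\left(F,l \right)} = F + 2 l$
$g = 22577$ ($g = 21085 - \left(148 - 2 \cdot 41 \left(\left(-4\right) \left(-5\right)\right)\right) = 21085 - \left(148 - 2 \cdot 41 \cdot 20\right) = 21085 + \left(-148 + 2 \cdot 820\right) = 21085 + \left(-148 + 1640\right) = 21085 + 1492 = 22577$)
$G + g = 26132 + 22577 = 48709$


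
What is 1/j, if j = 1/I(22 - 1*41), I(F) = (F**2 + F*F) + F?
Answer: 703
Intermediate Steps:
I(F) = F + 2*F**2 (I(F) = (F**2 + F**2) + F = 2*F**2 + F = F + 2*F**2)
j = 1/703 (j = 1/((22 - 1*41)*(1 + 2*(22 - 1*41))) = 1/((22 - 41)*(1 + 2*(22 - 41))) = 1/(-19*(1 + 2*(-19))) = 1/(-19*(1 - 38)) = 1/(-19*(-37)) = 1/703 ≈ 0.0014225)
1/j = 1/(1/703) = 703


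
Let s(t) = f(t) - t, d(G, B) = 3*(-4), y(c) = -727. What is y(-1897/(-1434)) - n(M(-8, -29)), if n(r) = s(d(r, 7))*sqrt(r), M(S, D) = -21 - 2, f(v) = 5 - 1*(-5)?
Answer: -727 - 22*I*sqrt(23) ≈ -727.0 - 105.51*I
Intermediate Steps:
f(v) = 10 (f(v) = 5 + 5 = 10)
M(S, D) = -23
d(G, B) = -12
s(t) = 10 - t
n(r) = 22*sqrt(r) (n(r) = (10 - 1*(-12))*sqrt(r) = (10 + 12)*sqrt(r) = 22*sqrt(r))
y(-1897/(-1434)) - n(M(-8, -29)) = -727 - 22*sqrt(-23) = -727 - 22*I*sqrt(23)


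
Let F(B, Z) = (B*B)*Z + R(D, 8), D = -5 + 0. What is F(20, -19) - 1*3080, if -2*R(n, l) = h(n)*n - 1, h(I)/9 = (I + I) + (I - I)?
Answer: -21809/2 ≈ -10905.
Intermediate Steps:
D = -5
h(I) = 18*I (h(I) = 9*((I + I) + (I - I)) = 9*(2*I + 0) = 9*(2*I) = 18*I)
R(n, l) = ½ - 9*n² (R(n, l) = -((18*n)*n - 1)/2 = -(18*n² - 1)/2 = -(-1 + 18*n²)/2 = ½ - 9*n²)
F(B, Z) = -449/2 + Z*B² (F(B, Z) = (B*B)*Z + (½ - 9*(-5)²) = B²*Z + (½ - 9*25) = Z*B² + (½ - 225) = Z*B² - 449/2 = -449/2 + Z*B²)
F(20, -19) - 1*3080 = (-449/2 - 19*20²) - 1*3080 = (-449/2 - 19*400) - 3080 = (-449/2 - 7600) - 3080 = -15649/2 - 3080 = -21809/2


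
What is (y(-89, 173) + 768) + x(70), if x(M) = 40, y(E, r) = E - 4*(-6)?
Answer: 743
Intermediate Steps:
y(E, r) = 24 + E (y(E, r) = E + 24 = 24 + E)
(y(-89, 173) + 768) + x(70) = ((24 - 89) + 768) + 40 = (-65 + 768) + 40 = 703 + 40 = 743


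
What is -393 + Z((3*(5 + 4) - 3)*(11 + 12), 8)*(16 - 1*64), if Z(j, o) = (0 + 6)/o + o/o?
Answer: -477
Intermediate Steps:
Z(j, o) = 1 + 6/o (Z(j, o) = 6/o + 1 = 1 + 6/o)
-393 + Z((3*(5 + 4) - 3)*(11 + 12), 8)*(16 - 1*64) = -393 + ((6 + 8)/8)*(16 - 1*64) = -393 + ((⅛)*14)*(16 - 64) = -393 + (7/4)*(-48) = -393 - 84 = -477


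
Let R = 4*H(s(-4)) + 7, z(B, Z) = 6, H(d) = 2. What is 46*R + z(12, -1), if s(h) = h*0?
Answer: 696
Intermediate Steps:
s(h) = 0
R = 15 (R = 4*2 + 7 = 8 + 7 = 15)
46*R + z(12, -1) = 46*15 + 6 = 690 + 6 = 696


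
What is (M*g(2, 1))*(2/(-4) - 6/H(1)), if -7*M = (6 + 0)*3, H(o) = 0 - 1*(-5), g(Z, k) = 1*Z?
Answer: 306/35 ≈ 8.7429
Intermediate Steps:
g(Z, k) = Z
H(o) = 5 (H(o) = 0 + 5 = 5)
M = -18/7 (M = -(6 + 0)*3/7 = -6*3/7 = -⅐*18 = -18/7 ≈ -2.5714)
(M*g(2, 1))*(2/(-4) - 6/H(1)) = (-18/7*2)*(2/(-4) - 6/5) = -36*(2*(-¼) - 6*⅕)/7 = -36*(-½ - 6/5)/7 = -36/7*(-17/10) = 306/35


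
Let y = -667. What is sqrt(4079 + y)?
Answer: 2*sqrt(853) ≈ 58.412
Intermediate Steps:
sqrt(4079 + y) = sqrt(4079 - 667) = sqrt(3412) = 2*sqrt(853)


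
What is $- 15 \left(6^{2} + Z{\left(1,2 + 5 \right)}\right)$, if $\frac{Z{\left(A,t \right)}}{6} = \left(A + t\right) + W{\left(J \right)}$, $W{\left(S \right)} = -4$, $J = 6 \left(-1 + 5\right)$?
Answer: $-900$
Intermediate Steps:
$J = 24$ ($J = 6 \cdot 4 = 24$)
$Z{\left(A,t \right)} = -24 + 6 A + 6 t$ ($Z{\left(A,t \right)} = 6 \left(\left(A + t\right) - 4\right) = 6 \left(-4 + A + t\right) = -24 + 6 A + 6 t$)
$- 15 \left(6^{2} + Z{\left(1,2 + 5 \right)}\right) = - 15 \left(6^{2} + \left(-24 + 6 \cdot 1 + 6 \left(2 + 5\right)\right)\right) = - 15 \left(36 + \left(-24 + 6 + 6 \cdot 7\right)\right) = - 15 \left(36 + \left(-24 + 6 + 42\right)\right) = - 15 \left(36 + 24\right) = \left(-15\right) 60 = -900$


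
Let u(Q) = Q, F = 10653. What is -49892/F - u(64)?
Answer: -731684/10653 ≈ -68.683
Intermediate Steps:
-49892/F - u(64) = -49892/10653 - 1*64 = -49892*1/10653 - 64 = -49892/10653 - 64 = -731684/10653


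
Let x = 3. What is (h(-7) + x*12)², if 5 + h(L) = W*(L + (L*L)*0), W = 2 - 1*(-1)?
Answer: 100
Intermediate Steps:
W = 3 (W = 2 + 1 = 3)
h(L) = -5 + 3*L (h(L) = -5 + 3*(L + (L*L)*0) = -5 + 3*(L + L²*0) = -5 + 3*(L + 0) = -5 + 3*L)
(h(-7) + x*12)² = ((-5 + 3*(-7)) + 3*12)² = ((-5 - 21) + 36)² = (-26 + 36)² = 10² = 100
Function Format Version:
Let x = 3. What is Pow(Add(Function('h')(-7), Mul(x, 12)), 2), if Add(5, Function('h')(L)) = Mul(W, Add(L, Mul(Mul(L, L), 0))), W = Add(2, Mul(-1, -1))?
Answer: 100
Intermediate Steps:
W = 3 (W = Add(2, 1) = 3)
Function('h')(L) = Add(-5, Mul(3, L)) (Function('h')(L) = Add(-5, Mul(3, Add(L, Mul(Mul(L, L), 0)))) = Add(-5, Mul(3, Add(L, Mul(Pow(L, 2), 0)))) = Add(-5, Mul(3, Add(L, 0))) = Add(-5, Mul(3, L)))
Pow(Add(Function('h')(-7), Mul(x, 12)), 2) = Pow(Add(Add(-5, Mul(3, -7)), Mul(3, 12)), 2) = Pow(Add(Add(-5, -21), 36), 2) = Pow(Add(-26, 36), 2) = Pow(10, 2) = 100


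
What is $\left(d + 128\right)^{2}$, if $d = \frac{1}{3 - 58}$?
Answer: $\frac{49547521}{3025} \approx 16379.0$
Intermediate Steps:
$d = - \frac{1}{55}$ ($d = \frac{1}{-55} = - \frac{1}{55} \approx -0.018182$)
$\left(d + 128\right)^{2} = \left(- \frac{1}{55} + 128\right)^{2} = \left(\frac{7039}{55}\right)^{2} = \frac{49547521}{3025}$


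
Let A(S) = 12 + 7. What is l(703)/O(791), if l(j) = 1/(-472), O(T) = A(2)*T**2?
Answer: -1/5611107208 ≈ -1.7822e-10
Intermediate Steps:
A(S) = 19
O(T) = 19*T**2
l(j) = -1/472
l(703)/O(791) = -1/(472*(19*791**2)) = -1/(472*(19*625681)) = -1/472/11887939 = -1/472*1/11887939 = -1/5611107208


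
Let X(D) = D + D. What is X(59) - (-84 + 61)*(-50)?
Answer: -1032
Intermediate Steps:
X(D) = 2*D
X(59) - (-84 + 61)*(-50) = 2*59 - (-84 + 61)*(-50) = 118 - (-23)*(-50) = 118 - 1*1150 = 118 - 1150 = -1032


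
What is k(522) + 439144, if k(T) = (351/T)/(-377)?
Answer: 738640205/1682 ≈ 4.3914e+5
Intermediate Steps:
k(T) = -27/(29*T) (k(T) = (351/T)*(-1/377) = -27/(29*T))
k(522) + 439144 = -27/29/522 + 439144 = -27/29*1/522 + 439144 = -3/1682 + 439144 = 738640205/1682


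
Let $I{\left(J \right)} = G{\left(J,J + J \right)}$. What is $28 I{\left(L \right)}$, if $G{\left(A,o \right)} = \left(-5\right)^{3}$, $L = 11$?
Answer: $-3500$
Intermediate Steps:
$G{\left(A,o \right)} = -125$
$I{\left(J \right)} = -125$
$28 I{\left(L \right)} = 28 \left(-125\right) = -3500$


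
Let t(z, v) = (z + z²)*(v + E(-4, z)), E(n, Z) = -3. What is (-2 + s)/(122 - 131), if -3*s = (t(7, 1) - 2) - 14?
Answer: -122/27 ≈ -4.5185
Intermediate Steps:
t(z, v) = (-3 + v)*(z + z²) (t(z, v) = (z + z²)*(v - 3) = (z + z²)*(-3 + v) = (-3 + v)*(z + z²))
s = 128/3 (s = -((7*(-3 + 1 - 3*7 + 1*7) - 2) - 14)/3 = -((7*(-3 + 1 - 21 + 7) - 2) - 14)/3 = -((7*(-16) - 2) - 14)/3 = -((-112 - 2) - 14)/3 = -(-114 - 14)/3 = -⅓*(-128) = 128/3 ≈ 42.667)
(-2 + s)/(122 - 131) = (-2 + 128/3)/(122 - 131) = (122/3)/(-9) = -⅑*122/3 = -122/27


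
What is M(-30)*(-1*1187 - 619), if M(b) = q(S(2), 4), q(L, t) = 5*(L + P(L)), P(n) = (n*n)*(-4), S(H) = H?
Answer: 126420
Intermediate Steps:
P(n) = -4*n² (P(n) = n²*(-4) = -4*n²)
q(L, t) = -20*L² + 5*L (q(L, t) = 5*(L - 4*L²) = -20*L² + 5*L)
M(b) = -70 (M(b) = 5*2*(1 - 4*2) = 5*2*(1 - 8) = 5*2*(-7) = -70)
M(-30)*(-1*1187 - 619) = -70*(-1*1187 - 619) = -70*(-1187 - 619) = -70*(-1806) = 126420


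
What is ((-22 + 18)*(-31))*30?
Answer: 3720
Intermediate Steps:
((-22 + 18)*(-31))*30 = -4*(-31)*30 = 124*30 = 3720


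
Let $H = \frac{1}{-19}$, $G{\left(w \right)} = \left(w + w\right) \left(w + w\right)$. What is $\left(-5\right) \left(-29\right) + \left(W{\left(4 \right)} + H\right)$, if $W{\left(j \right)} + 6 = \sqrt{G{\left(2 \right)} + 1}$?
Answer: $\frac{2640}{19} + \sqrt{17} \approx 143.07$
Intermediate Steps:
$G{\left(w \right)} = 4 w^{2}$ ($G{\left(w \right)} = 2 w 2 w = 4 w^{2}$)
$H = - \frac{1}{19} \approx -0.052632$
$W{\left(j \right)} = -6 + \sqrt{17}$ ($W{\left(j \right)} = -6 + \sqrt{4 \cdot 2^{2} + 1} = -6 + \sqrt{4 \cdot 4 + 1} = -6 + \sqrt{16 + 1} = -6 + \sqrt{17}$)
$\left(-5\right) \left(-29\right) + \left(W{\left(4 \right)} + H\right) = \left(-5\right) \left(-29\right) - \left(\frac{115}{19} - \sqrt{17}\right) = 145 - \left(\frac{115}{19} - \sqrt{17}\right) = \frac{2640}{19} + \sqrt{17}$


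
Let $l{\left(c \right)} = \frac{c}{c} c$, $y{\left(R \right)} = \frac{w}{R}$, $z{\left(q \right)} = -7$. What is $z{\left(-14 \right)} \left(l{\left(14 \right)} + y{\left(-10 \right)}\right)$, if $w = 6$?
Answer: $- \frac{469}{5} \approx -93.8$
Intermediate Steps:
$y{\left(R \right)} = \frac{6}{R}$
$l{\left(c \right)} = c$ ($l{\left(c \right)} = 1 c = c$)
$z{\left(-14 \right)} \left(l{\left(14 \right)} + y{\left(-10 \right)}\right) = - 7 \left(14 + \frac{6}{-10}\right) = - 7 \left(14 + 6 \left(- \frac{1}{10}\right)\right) = - 7 \left(14 - \frac{3}{5}\right) = \left(-7\right) \frac{67}{5} = - \frac{469}{5}$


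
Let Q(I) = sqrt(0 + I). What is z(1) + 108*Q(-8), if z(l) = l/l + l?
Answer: 2 + 216*I*sqrt(2) ≈ 2.0 + 305.47*I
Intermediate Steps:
Q(I) = sqrt(I)
z(l) = 1 + l
z(1) + 108*Q(-8) = (1 + 1) + 108*sqrt(-8) = 2 + 108*(2*I*sqrt(2)) = 2 + 216*I*sqrt(2)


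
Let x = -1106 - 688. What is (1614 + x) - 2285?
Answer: -2465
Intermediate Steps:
x = -1794
(1614 + x) - 2285 = (1614 - 1794) - 2285 = -180 - 2285 = -2465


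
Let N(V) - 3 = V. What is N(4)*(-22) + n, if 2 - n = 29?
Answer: -181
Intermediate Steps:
n = -27 (n = 2 - 1*29 = 2 - 29 = -27)
N(V) = 3 + V
N(4)*(-22) + n = (3 + 4)*(-22) - 27 = 7*(-22) - 27 = -154 - 27 = -181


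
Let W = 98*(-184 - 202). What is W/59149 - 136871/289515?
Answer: -19047556199/17124522735 ≈ -1.1123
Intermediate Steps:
W = -37828 (W = 98*(-386) = -37828)
W/59149 - 136871/289515 = -37828/59149 - 136871/289515 = -19047556199/17124522735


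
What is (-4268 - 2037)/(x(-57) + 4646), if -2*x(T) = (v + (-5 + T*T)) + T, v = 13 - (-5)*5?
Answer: -12610/6067 ≈ -2.0785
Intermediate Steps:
v = 38 (v = 13 - 1*(-25) = 13 + 25 = 38)
x(T) = -33/2 - T/2 - T²/2 (x(T) = -((38 + (-5 + T*T)) + T)/2 = -((38 + (-5 + T²)) + T)/2 = -((33 + T²) + T)/2 = -(33 + T + T²)/2 = -33/2 - T/2 - T²/2)
(-4268 - 2037)/(x(-57) + 4646) = (-4268 - 2037)/((-33/2 - ½*(-57) - ½*(-57)²) + 4646) = -6305/((-33/2 + 57/2 - ½*3249) + 4646) = -6305/((-33/2 + 57/2 - 3249/2) + 4646) = -6305/(-3225/2 + 4646) = -6305/6067/2 = -6305*2/6067 = -12610/6067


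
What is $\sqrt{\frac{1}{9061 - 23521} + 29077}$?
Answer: $\frac{\sqrt{1519939109685}}{7230} \approx 170.52$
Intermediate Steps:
$\sqrt{\frac{1}{9061 - 23521} + 29077} = \sqrt{\frac{1}{-14460} + 29077} = \sqrt{- \frac{1}{14460} + 29077} = \sqrt{\frac{420453419}{14460}} = \frac{\sqrt{1519939109685}}{7230}$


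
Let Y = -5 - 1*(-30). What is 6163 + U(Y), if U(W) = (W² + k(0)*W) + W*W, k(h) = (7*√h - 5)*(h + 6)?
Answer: 6663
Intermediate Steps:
k(h) = (-5 + 7*√h)*(6 + h)
Y = 25 (Y = -5 + 30 = 25)
U(W) = -30*W + 2*W² (U(W) = (W² + (-30 - 5*0 + 7*0^(3/2) + 42*√0)*W) + W*W = (W² + (-30 + 0 + 7*0 + 42*0)*W) + W² = (W² + (-30 + 0 + 0 + 0)*W) + W² = (W² - 30*W) + W² = -30*W + 2*W²)
6163 + U(Y) = 6163 + 2*25*(-15 + 25) = 6163 + 2*25*10 = 6163 + 500 = 6663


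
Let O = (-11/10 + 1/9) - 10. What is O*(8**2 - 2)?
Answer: -30659/45 ≈ -681.31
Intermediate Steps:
O = -989/90 (O = (-11*1/10 + 1*(1/9)) - 10 = (-11/10 + 1/9) - 10 = -89/90 - 10 = -989/90 ≈ -10.989)
O*(8**2 - 2) = -989*(8**2 - 2)/90 = -989*(64 - 2)/90 = -989/90*62 = -30659/45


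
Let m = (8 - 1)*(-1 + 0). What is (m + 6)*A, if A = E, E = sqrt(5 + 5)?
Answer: -sqrt(10) ≈ -3.1623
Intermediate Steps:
E = sqrt(10) ≈ 3.1623
m = -7 (m = 7*(-1) = -7)
A = sqrt(10) ≈ 3.1623
(m + 6)*A = (-7 + 6)*sqrt(10) = -sqrt(10)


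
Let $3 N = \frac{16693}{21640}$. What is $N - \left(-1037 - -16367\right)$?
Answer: $- \frac{995206907}{64920} \approx -15330.0$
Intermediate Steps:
$N = \frac{16693}{64920}$ ($N = \frac{16693 \cdot \frac{1}{21640}}{3} = \frac{1}{3} \cdot \frac{16693}{21640} = \frac{16693}{64920} \approx 0.25713$)
$N - \left(-1037 - -16367\right) = \frac{16693}{64920} - \left(-1037 - -16367\right) = \frac{16693}{64920} - \left(-1037 + 16367\right) = \frac{16693}{64920} - 15330 = - \frac{995206907}{64920}$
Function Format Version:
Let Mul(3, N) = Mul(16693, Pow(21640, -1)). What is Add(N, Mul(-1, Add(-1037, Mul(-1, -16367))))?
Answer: Rational(-995206907, 64920) ≈ -15330.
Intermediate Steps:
N = Rational(16693, 64920) (N = Mul(Rational(1, 3), Mul(16693, Pow(21640, -1))) = Mul(Rational(1, 3), Mul(16693, Rational(1, 21640))) = Mul(Rational(1, 3), Rational(16693, 21640)) = Rational(16693, 64920) ≈ 0.25713)
Add(N, Mul(-1, Add(-1037, Mul(-1, -16367)))) = Add(Rational(16693, 64920), Mul(-1, Add(-1037, Mul(-1, -16367)))) = Add(Rational(16693, 64920), Mul(-1, Add(-1037, 16367))) = Add(Rational(16693, 64920), Mul(-1, 15330)) = Add(Rational(16693, 64920), -15330) = Rational(-995206907, 64920)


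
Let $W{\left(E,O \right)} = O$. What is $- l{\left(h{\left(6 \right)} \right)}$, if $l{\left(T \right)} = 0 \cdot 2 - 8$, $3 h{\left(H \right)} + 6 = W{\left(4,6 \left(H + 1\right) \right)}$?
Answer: $8$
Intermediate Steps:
$h{\left(H \right)} = 2 H$ ($h{\left(H \right)} = -2 + \frac{6 \left(H + 1\right)}{3} = -2 + \frac{6 \left(1 + H\right)}{3} = -2 + \frac{6 + 6 H}{3} = -2 + \left(2 + 2 H\right) = 2 H$)
$l{\left(T \right)} = -8$ ($l{\left(T \right)} = 0 - 8 = -8$)
$- l{\left(h{\left(6 \right)} \right)} = \left(-1\right) \left(-8\right) = 8$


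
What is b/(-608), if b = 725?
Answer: -725/608 ≈ -1.1924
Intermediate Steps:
b/(-608) = 725/(-608) = 725*(-1/608) = -725/608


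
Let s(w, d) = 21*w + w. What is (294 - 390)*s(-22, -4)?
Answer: 46464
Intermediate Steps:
s(w, d) = 22*w
(294 - 390)*s(-22, -4) = (294 - 390)*(22*(-22)) = -96*(-484) = 46464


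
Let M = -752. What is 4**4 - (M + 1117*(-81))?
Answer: 91485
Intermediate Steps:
4**4 - (M + 1117*(-81)) = 4**4 - (-752 + 1117*(-81)) = 256 - (-752 - 90477) = 256 - 1*(-91229) = 256 + 91229 = 91485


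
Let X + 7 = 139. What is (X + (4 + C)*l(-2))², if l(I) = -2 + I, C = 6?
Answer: 8464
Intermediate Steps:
X = 132 (X = -7 + 139 = 132)
(X + (4 + C)*l(-2))² = (132 + (4 + 6)*(-2 - 2))² = (132 + 10*(-4))² = (132 - 40)² = 92² = 8464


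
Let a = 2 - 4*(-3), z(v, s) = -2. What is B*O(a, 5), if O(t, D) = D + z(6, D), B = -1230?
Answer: -3690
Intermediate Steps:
a = 14 (a = 2 + 12 = 14)
O(t, D) = -2 + D (O(t, D) = D - 2 = -2 + D)
B*O(a, 5) = -1230*(-2 + 5) = -1230*3 = -3690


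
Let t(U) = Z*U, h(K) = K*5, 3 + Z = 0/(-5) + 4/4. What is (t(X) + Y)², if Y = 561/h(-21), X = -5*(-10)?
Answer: 13593969/1225 ≈ 11097.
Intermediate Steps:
Z = -2 (Z = -3 + (0/(-5) + 4/4) = -3 + (0*(-⅕) + 4*(¼)) = -3 + (0 + 1) = -3 + 1 = -2)
h(K) = 5*K
X = 50
Y = -187/35 (Y = 561/((5*(-21))) = 561/(-105) = 561*(-1/105) = -187/35 ≈ -5.3429)
t(U) = -2*U
(t(X) + Y)² = (-2*50 - 187/35)² = (-100 - 187/35)² = (-3687/35)² = 13593969/1225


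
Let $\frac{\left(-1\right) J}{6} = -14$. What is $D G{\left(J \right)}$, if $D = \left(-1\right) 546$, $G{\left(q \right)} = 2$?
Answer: $-1092$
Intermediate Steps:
$J = 84$ ($J = \left(-6\right) \left(-14\right) = 84$)
$D = -546$
$D G{\left(J \right)} = \left(-546\right) 2 = -1092$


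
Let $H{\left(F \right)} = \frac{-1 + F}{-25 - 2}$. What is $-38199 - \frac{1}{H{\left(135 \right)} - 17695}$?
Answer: $- \frac{18255263874}{477899} \approx -38199.0$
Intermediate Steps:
$H{\left(F \right)} = \frac{1}{27} - \frac{F}{27}$ ($H{\left(F \right)} = \frac{-1 + F}{-27} = \left(-1 + F\right) \left(- \frac{1}{27}\right) = \frac{1}{27} - \frac{F}{27}$)
$-38199 - \frac{1}{H{\left(135 \right)} - 17695} = -38199 - \frac{1}{\left(\frac{1}{27} - 5\right) - 17695} = -38199 - \frac{1}{- \frac{134}{27} - 17695} = -38199 - \frac{1}{- \frac{477899}{27}} = -38199 - - \frac{27}{477899} = -38199 + \frac{27}{477899} = - \frac{18255263874}{477899}$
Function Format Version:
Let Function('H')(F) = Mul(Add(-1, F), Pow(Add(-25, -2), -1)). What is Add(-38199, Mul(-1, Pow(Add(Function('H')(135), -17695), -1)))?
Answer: Rational(-18255263874, 477899) ≈ -38199.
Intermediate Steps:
Function('H')(F) = Add(Rational(1, 27), Mul(Rational(-1, 27), F)) (Function('H')(F) = Mul(Add(-1, F), Pow(-27, -1)) = Mul(Add(-1, F), Rational(-1, 27)) = Add(Rational(1, 27), Mul(Rational(-1, 27), F)))
Add(-38199, Mul(-1, Pow(Add(Function('H')(135), -17695), -1))) = Add(-38199, Mul(-1, Pow(Add(Add(Rational(1, 27), Mul(Rational(-1, 27), 135)), -17695), -1))) = Add(-38199, Mul(-1, Pow(Add(Add(Rational(1, 27), -5), -17695), -1))) = Add(-38199, Mul(-1, Pow(Add(Rational(-134, 27), -17695), -1))) = Add(-38199, Mul(-1, Pow(Rational(-477899, 27), -1))) = Add(-38199, Mul(-1, Rational(-27, 477899))) = Add(-38199, Rational(27, 477899)) = Rational(-18255263874, 477899)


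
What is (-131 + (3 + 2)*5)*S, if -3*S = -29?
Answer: -3074/3 ≈ -1024.7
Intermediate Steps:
S = 29/3 (S = -⅓*(-29) = 29/3 ≈ 9.6667)
(-131 + (3 + 2)*5)*S = (-131 + (3 + 2)*5)*(29/3) = (-131 + 5*5)*(29/3) = (-131 + 25)*(29/3) = -106*29/3 = -3074/3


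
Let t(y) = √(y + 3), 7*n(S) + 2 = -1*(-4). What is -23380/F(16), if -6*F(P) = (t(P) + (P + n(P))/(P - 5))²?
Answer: 1100033030712/104538095 - 153701878176*√19/104538095 ≈ 4113.9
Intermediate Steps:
n(S) = 2/7 (n(S) = -2/7 + (-1*(-4))/7 = -2/7 + (⅐)*4 = -2/7 + 4/7 = 2/7)
t(y) = √(3 + y)
F(P) = -(√(3 + P) + (2/7 + P)/(-5 + P))²/6 (F(P) = -(√(3 + P) + (P + 2/7)/(P - 5))²/6 = -(√(3 + P) + (2/7 + P)/(-5 + P))²/6)
-23380/F(16) = -23380*(-294*(-5 + 16)²/(2 - 35*√(3 + 16) + 7*16 + 7*16*√(3 + 16))²) = -23380*(-35574/(2 - 35*√19 + 112 + 7*16*√19)²) = -23380*(-35574/(2 - 35*√19 + 112 + 112*√19)²) = -23380*(-35574/(114 + 77*√19)²) = -(-831720120)/(114 + 77*√19)² = 831720120/(114 + 77*√19)²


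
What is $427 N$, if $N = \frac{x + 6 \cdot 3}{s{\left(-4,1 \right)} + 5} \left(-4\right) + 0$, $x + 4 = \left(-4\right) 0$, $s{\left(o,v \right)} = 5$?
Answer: $- \frac{11956}{5} \approx -2391.2$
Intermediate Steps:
$x = -4$ ($x = -4 - 0 = -4 + 0 = -4$)
$N = - \frac{28}{5}$ ($N = \frac{-4 + 6 \cdot 3}{5 + 5} \left(-4\right) + 0 = \frac{-4 + 18}{10} \left(-4\right) + 0 = 14 \cdot \frac{1}{10} \left(-4\right) + 0 = \frac{7}{5} \left(-4\right) + 0 = - \frac{28}{5} + 0 = - \frac{28}{5} \approx -5.6$)
$427 N = 427 \left(- \frac{28}{5}\right) = - \frac{11956}{5}$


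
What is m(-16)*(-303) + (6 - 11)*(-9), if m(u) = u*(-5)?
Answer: -24195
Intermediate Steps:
m(u) = -5*u
m(-16)*(-303) + (6 - 11)*(-9) = -5*(-16)*(-303) + (6 - 11)*(-9) = 80*(-303) - 5*(-9) = -24240 + 45 = -24195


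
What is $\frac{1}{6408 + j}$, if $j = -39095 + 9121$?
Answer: $- \frac{1}{23566} \approx -4.2434 \cdot 10^{-5}$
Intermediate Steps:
$j = -29974$
$\frac{1}{6408 + j} = \frac{1}{6408 - 29974} = \frac{1}{-23566} = - \frac{1}{23566}$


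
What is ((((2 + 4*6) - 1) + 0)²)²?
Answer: 390625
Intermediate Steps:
((((2 + 4*6) - 1) + 0)²)² = ((((2 + 24) - 1) + 0)²)² = (((26 - 1) + 0)²)² = ((25 + 0)²)² = (25²)² = 625² = 390625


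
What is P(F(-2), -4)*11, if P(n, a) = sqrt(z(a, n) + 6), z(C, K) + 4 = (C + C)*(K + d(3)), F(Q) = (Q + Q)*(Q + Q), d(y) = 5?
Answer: 11*I*sqrt(166) ≈ 141.73*I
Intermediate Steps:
F(Q) = 4*Q**2 (F(Q) = (2*Q)*(2*Q) = 4*Q**2)
z(C, K) = -4 + 2*C*(5 + K) (z(C, K) = -4 + (C + C)*(K + 5) = -4 + (2*C)*(5 + K) = -4 + 2*C*(5 + K))
P(n, a) = sqrt(2 + 10*a + 2*a*n) (P(n, a) = sqrt((-4 + 10*a + 2*a*n) + 6) = sqrt(2 + 10*a + 2*a*n))
P(F(-2), -4)*11 = sqrt(2 + 10*(-4) + 2*(-4)*(4*(-2)**2))*11 = sqrt(2 - 40 + 2*(-4)*(4*4))*11 = sqrt(2 - 40 + 2*(-4)*16)*11 = sqrt(2 - 40 - 128)*11 = sqrt(-166)*11 = (I*sqrt(166))*11 = 11*I*sqrt(166)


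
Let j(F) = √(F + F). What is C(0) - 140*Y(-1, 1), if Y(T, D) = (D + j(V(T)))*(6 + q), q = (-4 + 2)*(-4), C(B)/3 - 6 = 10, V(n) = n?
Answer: -1912 - 1960*I*√2 ≈ -1912.0 - 2771.9*I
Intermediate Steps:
j(F) = √2*√F (j(F) = √(2*F) = √2*√F)
C(B) = 48 (C(B) = 18 + 3*10 = 18 + 30 = 48)
q = 8 (q = -2*(-4) = 8)
Y(T, D) = 14*D + 14*√2*√T (Y(T, D) = (D + √2*√T)*(6 + 8) = (D + √2*√T)*14 = 14*D + 14*√2*√T)
C(0) - 140*Y(-1, 1) = 48 - 140*(14*1 + 14*√2*√(-1)) = 48 - 140*(14 + 14*√2*I) = 48 - 140*(14 + 14*I*√2) = 48 + (-1960 - 1960*I*√2) = -1912 - 1960*I*√2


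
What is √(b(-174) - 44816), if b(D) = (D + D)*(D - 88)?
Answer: 2*√11590 ≈ 215.31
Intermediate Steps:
b(D) = 2*D*(-88 + D) (b(D) = (2*D)*(-88 + D) = 2*D*(-88 + D))
√(b(-174) - 44816) = √(2*(-174)*(-88 - 174) - 44816) = √(2*(-174)*(-262) - 44816) = √(91176 - 44816) = √46360 = 2*√11590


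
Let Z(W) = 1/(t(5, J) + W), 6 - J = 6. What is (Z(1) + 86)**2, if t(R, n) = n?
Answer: 7569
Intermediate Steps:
J = 0 (J = 6 - 1*6 = 6 - 6 = 0)
Z(W) = 1/W (Z(W) = 1/(0 + W) = 1/W)
(Z(1) + 86)**2 = (1/1 + 86)**2 = (1 + 86)**2 = 87**2 = 7569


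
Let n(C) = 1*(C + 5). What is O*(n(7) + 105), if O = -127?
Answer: -14859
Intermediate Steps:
n(C) = 5 + C (n(C) = 1*(5 + C) = 5 + C)
O*(n(7) + 105) = -127*((5 + 7) + 105) = -127*(12 + 105) = -127*117 = -14859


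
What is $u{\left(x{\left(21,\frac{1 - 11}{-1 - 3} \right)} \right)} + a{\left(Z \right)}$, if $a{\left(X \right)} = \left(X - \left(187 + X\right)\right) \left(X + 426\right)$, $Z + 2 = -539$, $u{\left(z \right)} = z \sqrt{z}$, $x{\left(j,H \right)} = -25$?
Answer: $21505 - 125 i \approx 21505.0 - 125.0 i$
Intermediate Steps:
$u{\left(z \right)} = z^{\frac{3}{2}}$
$Z = -541$ ($Z = -2 - 539 = -541$)
$a{\left(X \right)} = -79662 - 187 X$ ($a{\left(X \right)} = - 187 \left(426 + X\right) = -79662 - 187 X$)
$u{\left(x{\left(21,\frac{1 - 11}{-1 - 3} \right)} \right)} + a{\left(Z \right)} = \left(-25\right)^{\frac{3}{2}} - -21505 = - 125 i + \left(-79662 + 101167\right) = - 125 i + 21505 = 21505 - 125 i$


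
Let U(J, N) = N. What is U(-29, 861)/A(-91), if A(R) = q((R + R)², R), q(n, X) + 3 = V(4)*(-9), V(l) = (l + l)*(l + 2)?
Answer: -287/145 ≈ -1.9793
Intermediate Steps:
V(l) = 2*l*(2 + l) (V(l) = (2*l)*(2 + l) = 2*l*(2 + l))
q(n, X) = -435 (q(n, X) = -3 + (2*4*(2 + 4))*(-9) = -3 + (2*4*6)*(-9) = -3 + 48*(-9) = -3 - 432 = -435)
A(R) = -435
U(-29, 861)/A(-91) = 861/(-435) = 861*(-1/435) = -287/145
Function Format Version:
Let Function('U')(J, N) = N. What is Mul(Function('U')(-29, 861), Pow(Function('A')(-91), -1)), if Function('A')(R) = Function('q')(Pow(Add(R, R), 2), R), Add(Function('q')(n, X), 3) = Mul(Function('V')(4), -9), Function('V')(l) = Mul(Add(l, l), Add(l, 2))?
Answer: Rational(-287, 145) ≈ -1.9793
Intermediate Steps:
Function('V')(l) = Mul(2, l, Add(2, l)) (Function('V')(l) = Mul(Mul(2, l), Add(2, l)) = Mul(2, l, Add(2, l)))
Function('q')(n, X) = -435 (Function('q')(n, X) = Add(-3, Mul(Mul(2, 4, Add(2, 4)), -9)) = Add(-3, Mul(Mul(2, 4, 6), -9)) = Add(-3, Mul(48, -9)) = Add(-3, -432) = -435)
Function('A')(R) = -435
Mul(Function('U')(-29, 861), Pow(Function('A')(-91), -1)) = Mul(861, Pow(-435, -1)) = Mul(861, Rational(-1, 435)) = Rational(-287, 145)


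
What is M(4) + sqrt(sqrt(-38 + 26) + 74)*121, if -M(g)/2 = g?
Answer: -8 + 121*sqrt(74 + 2*I*sqrt(3)) ≈ 1033.2 + 24.356*I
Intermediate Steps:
M(g) = -2*g
M(4) + sqrt(sqrt(-38 + 26) + 74)*121 = -2*4 + sqrt(sqrt(-38 + 26) + 74)*121 = -8 + sqrt(sqrt(-12) + 74)*121 = -8 + sqrt(2*I*sqrt(3) + 74)*121 = -8 + sqrt(74 + 2*I*sqrt(3))*121 = -8 + 121*sqrt(74 + 2*I*sqrt(3))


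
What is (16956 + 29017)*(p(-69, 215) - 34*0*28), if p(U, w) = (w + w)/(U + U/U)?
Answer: -9884195/34 ≈ -2.9071e+5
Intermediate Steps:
p(U, w) = 2*w/(1 + U) (p(U, w) = (2*w)/(U + 1) = (2*w)/(1 + U) = 2*w/(1 + U))
(16956 + 29017)*(p(-69, 215) - 34*0*28) = (16956 + 29017)*(2*215/(1 - 69) - 34*0*28) = 45973*(2*215/(-68) + 0*28) = 45973*(2*215*(-1/68) + 0) = 45973*(-215/34 + 0) = 45973*(-215/34) = -9884195/34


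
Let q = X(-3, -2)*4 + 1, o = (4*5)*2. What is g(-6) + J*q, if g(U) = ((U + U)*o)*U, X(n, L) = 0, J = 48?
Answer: 2928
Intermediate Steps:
o = 40 (o = 20*2 = 40)
q = 1 (q = 0*4 + 1 = 0 + 1 = 1)
g(U) = 80*U² (g(U) = ((U + U)*40)*U = ((2*U)*40)*U = (80*U)*U = 80*U²)
g(-6) + J*q = 80*(-6)² + 48*1 = 80*36 + 48 = 2880 + 48 = 2928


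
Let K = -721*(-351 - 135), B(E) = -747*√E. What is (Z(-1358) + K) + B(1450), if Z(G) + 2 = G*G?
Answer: 2194568 - 3735*√58 ≈ 2.1661e+6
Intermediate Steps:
Z(G) = -2 + G² (Z(G) = -2 + G*G = -2 + G²)
K = 350406 (K = -721*(-486) = 350406)
(Z(-1358) + K) + B(1450) = ((-2 + (-1358)²) + 350406) - 3735*√58 = ((-2 + 1844164) + 350406) - 3735*√58 = (1844162 + 350406) - 3735*√58 = 2194568 - 3735*√58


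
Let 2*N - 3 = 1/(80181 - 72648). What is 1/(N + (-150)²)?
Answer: 7533/169503800 ≈ 4.4441e-5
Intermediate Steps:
N = 11300/7533 (N = 3/2 + 1/(2*(80181 - 72648)) = 3/2 + (½)/7533 = 3/2 + (½)*(1/7533) = 3/2 + 1/15066 = 11300/7533 ≈ 1.5001)
1/(N + (-150)²) = 1/(11300/7533 + (-150)²) = 1/(11300/7533 + 22500) = 1/(169503800/7533) = 7533/169503800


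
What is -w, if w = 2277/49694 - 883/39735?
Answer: -52771/2236230 ≈ -0.023598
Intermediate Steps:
w = 52771/2236230 (w = 2277*(1/49694) - 883*1/39735 = 2277/49694 - 1/45 = 52771/2236230 ≈ 0.023598)
-w = -1*52771/2236230 = -52771/2236230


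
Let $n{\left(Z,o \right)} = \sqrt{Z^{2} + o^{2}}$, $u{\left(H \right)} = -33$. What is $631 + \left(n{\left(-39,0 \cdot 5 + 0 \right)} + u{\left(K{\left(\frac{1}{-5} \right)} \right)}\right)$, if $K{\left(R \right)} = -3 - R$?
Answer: $637$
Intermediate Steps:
$631 + \left(n{\left(-39,0 \cdot 5 + 0 \right)} + u{\left(K{\left(\frac{1}{-5} \right)} \right)}\right) = 631 - \left(33 - \sqrt{\left(-39\right)^{2} + \left(0 \cdot 5 + 0\right)^{2}}\right) = 631 - \left(33 - \sqrt{1521 + \left(0 + 0\right)^{2}}\right) = 631 - \left(33 - \sqrt{1521 + 0^{2}}\right) = 631 - \left(33 - \sqrt{1521 + 0}\right) = 631 - \left(33 - \sqrt{1521}\right) = 631 + \left(39 - 33\right) = 631 + 6 = 637$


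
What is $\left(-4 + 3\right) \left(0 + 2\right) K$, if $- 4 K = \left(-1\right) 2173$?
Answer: $- \frac{2173}{2} \approx -1086.5$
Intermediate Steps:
$K = \frac{2173}{4}$ ($K = - \frac{\left(-1\right) 2173}{4} = \left(- \frac{1}{4}\right) \left(-2173\right) = \frac{2173}{4} \approx 543.25$)
$\left(-4 + 3\right) \left(0 + 2\right) K = \left(-4 + 3\right) \left(0 + 2\right) \frac{2173}{4} = \left(-1\right) 2 \cdot \frac{2173}{4} = \left(-2\right) \frac{2173}{4} = - \frac{2173}{2}$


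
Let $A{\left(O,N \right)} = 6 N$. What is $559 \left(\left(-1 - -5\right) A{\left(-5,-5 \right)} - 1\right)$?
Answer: $-67639$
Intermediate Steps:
$559 \left(\left(-1 - -5\right) A{\left(-5,-5 \right)} - 1\right) = 559 \left(\left(-1 - -5\right) 6 \left(-5\right) - 1\right) = 559 \left(\left(-1 + 5\right) \left(-30\right) - 1\right) = 559 \left(4 \left(-30\right) - 1\right) = 559 \left(-120 - 1\right) = 559 \left(-121\right) = -67639$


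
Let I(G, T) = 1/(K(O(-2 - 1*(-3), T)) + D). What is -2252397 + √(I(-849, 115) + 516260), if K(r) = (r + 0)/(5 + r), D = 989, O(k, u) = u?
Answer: -2252397 + 2*√72855912446819/23759 ≈ -2.2517e+6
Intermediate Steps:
K(r) = r/(5 + r)
I(G, T) = 1/(989 + T/(5 + T)) (I(G, T) = 1/(T/(5 + T) + 989) = 1/(989 + T/(5 + T)))
-2252397 + √(I(-849, 115) + 516260) = -2252397 + √((5 + 115)/(5*(989 + 198*115)) + 516260) = -2252397 + √((⅕)*120/(989 + 22770) + 516260) = -2252397 + √((⅕)*120/23759 + 516260) = -2252397 + √((⅕)*(1/23759)*120 + 516260) = -2252397 + √(24/23759 + 516260) = -2252397 + √(12265821364/23759) = -2252397 + 2*√72855912446819/23759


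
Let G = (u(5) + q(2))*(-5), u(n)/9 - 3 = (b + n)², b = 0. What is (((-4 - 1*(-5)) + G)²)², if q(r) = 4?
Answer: 2675975777281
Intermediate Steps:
u(n) = 27 + 9*n² (u(n) = 27 + 9*(0 + n)² = 27 + 9*n²)
G = -1280 (G = ((27 + 9*5²) + 4)*(-5) = ((27 + 9*25) + 4)*(-5) = ((27 + 225) + 4)*(-5) = (252 + 4)*(-5) = 256*(-5) = -1280)
(((-4 - 1*(-5)) + G)²)² = (((-4 - 1*(-5)) - 1280)²)² = (((-4 + 5) - 1280)²)² = ((1 - 1280)²)² = ((-1279)²)² = 1635841² = 2675975777281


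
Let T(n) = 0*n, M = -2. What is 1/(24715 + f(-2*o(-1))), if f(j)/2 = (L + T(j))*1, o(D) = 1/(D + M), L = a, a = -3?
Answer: 1/24709 ≈ 4.0471e-5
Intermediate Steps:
L = -3
T(n) = 0
o(D) = 1/(-2 + D) (o(D) = 1/(D - 2) = 1/(-2 + D))
f(j) = -6 (f(j) = 2*((-3 + 0)*1) = 2*(-3*1) = 2*(-3) = -6)
1/(24715 + f(-2*o(-1))) = 1/(24715 - 6) = 1/24709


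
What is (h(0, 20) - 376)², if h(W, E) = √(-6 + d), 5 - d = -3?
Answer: (376 - √2)² ≈ 1.4031e+5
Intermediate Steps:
d = 8 (d = 5 - 1*(-3) = 5 + 3 = 8)
h(W, E) = √2 (h(W, E) = √(-6 + 8) = √2)
(h(0, 20) - 376)² = (√2 - 376)² = (-376 + √2)²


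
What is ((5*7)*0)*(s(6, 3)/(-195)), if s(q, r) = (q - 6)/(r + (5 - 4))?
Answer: 0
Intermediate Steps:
s(q, r) = (-6 + q)/(1 + r) (s(q, r) = (-6 + q)/(r + 1) = (-6 + q)/(1 + r))
((5*7)*0)*(s(6, 3)/(-195)) = ((5*7)*0)*(((-6 + 6)/(1 + 3))/(-195)) = (35*0)*((0/4)*(-1/195)) = 0*(((1/4)*0)*(-1/195)) = 0*(0*(-1/195)) = 0*0 = 0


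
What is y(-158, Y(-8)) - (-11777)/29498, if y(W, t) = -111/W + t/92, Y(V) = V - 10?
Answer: 48566467/53597866 ≈ 0.90613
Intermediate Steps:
Y(V) = -10 + V
y(W, t) = -111/W + t/92 (y(W, t) = -111/W + t*(1/92) = -111/W + t/92)
y(-158, Y(-8)) - (-11777)/29498 = (-111/(-158) + (-10 - 8)/92) - (-11777)/29498 = (-111*(-1/158) + (1/92)*(-18)) - (-11777)/29498 = (111/158 - 9/46) - 1*(-11777/29498) = 921/1817 + 11777/29498 = 48566467/53597866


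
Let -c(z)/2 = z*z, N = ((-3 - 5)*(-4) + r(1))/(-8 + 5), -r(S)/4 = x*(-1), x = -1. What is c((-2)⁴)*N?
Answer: 14336/3 ≈ 4778.7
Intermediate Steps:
r(S) = -4 (r(S) = -(-4)*(-1) = -4*1 = -4)
N = -28/3 (N = ((-3 - 5)*(-4) - 4)/(-8 + 5) = (-8*(-4) - 4)/(-3) = (32 - 4)*(-⅓) = 28*(-⅓) = -28/3 ≈ -9.3333)
c(z) = -2*z² (c(z) = -2*z*z = -2*z²)
c((-2)⁴)*N = -2*((-2)⁴)²*(-28/3) = -2*16²*(-28/3) = -2*256*(-28/3) = -512*(-28/3) = 14336/3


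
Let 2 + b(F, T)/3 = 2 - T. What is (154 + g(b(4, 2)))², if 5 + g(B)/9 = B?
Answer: 3025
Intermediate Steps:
b(F, T) = -3*T (b(F, T) = -6 + 3*(2 - T) = -6 + (6 - 3*T) = -3*T)
g(B) = -45 + 9*B
(154 + g(b(4, 2)))² = (154 + (-45 + 9*(-3*2)))² = (154 + (-45 + 9*(-6)))² = (154 + (-45 - 54))² = (154 - 99)² = 55² = 3025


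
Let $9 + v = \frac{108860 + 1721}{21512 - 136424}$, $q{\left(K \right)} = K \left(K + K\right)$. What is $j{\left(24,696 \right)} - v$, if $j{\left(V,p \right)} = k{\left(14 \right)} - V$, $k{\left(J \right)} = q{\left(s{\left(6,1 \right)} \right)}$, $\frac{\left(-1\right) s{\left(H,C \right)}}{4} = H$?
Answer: $\frac{130765525}{114912} \approx 1138.0$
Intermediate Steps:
$s{\left(H,C \right)} = - 4 H$
$q{\left(K \right)} = 2 K^{2}$ ($q{\left(K \right)} = K 2 K = 2 K^{2}$)
$k{\left(J \right)} = 1152$ ($k{\left(J \right)} = 2 \left(\left(-4\right) 6\right)^{2} = 2 \left(-24\right)^{2} = 2 \cdot 576 = 1152$)
$v = - \frac{1144789}{114912}$ ($v = -9 + \frac{108860 + 1721}{21512 - 136424} = -9 + \frac{110581}{-114912} = -9 + 110581 \left(- \frac{1}{114912}\right) = -9 - \frac{110581}{114912} = - \frac{1144789}{114912} \approx -9.9623$)
$j{\left(V,p \right)} = 1152 - V$
$j{\left(24,696 \right)} - v = \left(1152 - 24\right) - - \frac{1144789}{114912} = \left(1152 - 24\right) + \frac{1144789}{114912} = 1128 + \frac{1144789}{114912} = \frac{130765525}{114912}$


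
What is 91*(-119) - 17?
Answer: -10846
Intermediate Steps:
91*(-119) - 17 = -10829 - 17 = -10846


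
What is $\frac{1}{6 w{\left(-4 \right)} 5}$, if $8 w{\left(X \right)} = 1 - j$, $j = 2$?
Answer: $- \frac{4}{15} \approx -0.26667$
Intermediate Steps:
$w{\left(X \right)} = - \frac{1}{8}$ ($w{\left(X \right)} = \frac{1 - 2}{8} = \frac{1}{8} \left(-1\right) = - \frac{1}{8}$)
$\frac{1}{6 w{\left(-4 \right)} 5} = \frac{1}{6 \left(- \frac{1}{8}\right) 5} = \frac{1}{\left(- \frac{3}{4}\right) 5} = \frac{1}{- \frac{15}{4}} = - \frac{4}{15}$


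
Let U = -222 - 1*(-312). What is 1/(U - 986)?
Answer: -1/896 ≈ -0.0011161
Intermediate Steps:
U = 90 (U = -222 + 312 = 90)
1/(U - 986) = 1/(90 - 986) = 1/(-896) = -1/896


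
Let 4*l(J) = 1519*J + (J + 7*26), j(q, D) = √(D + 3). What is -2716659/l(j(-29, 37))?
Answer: 18312294/855397 - 305875680*√10/855397 ≈ -1109.4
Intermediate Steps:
j(q, D) = √(3 + D)
l(J) = 91/2 + 380*J (l(J) = (1519*J + (J + 7*26))/4 = (1519*J + (J + 182))/4 = (1519*J + (182 + J))/4 = (182 + 1520*J)/4 = 91/2 + 380*J)
-2716659/l(j(-29, 37)) = -2716659/(91/2 + 380*√(3 + 37)) = -2716659/(91/2 + 380*√40) = -2716659/(91/2 + 380*(2*√10)) = -2716659/(91/2 + 760*√10)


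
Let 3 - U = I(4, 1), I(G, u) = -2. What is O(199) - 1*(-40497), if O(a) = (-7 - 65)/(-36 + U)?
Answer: 1255479/31 ≈ 40499.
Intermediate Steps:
U = 5 (U = 3 - 1*(-2) = 3 + 2 = 5)
O(a) = 72/31 (O(a) = (-7 - 65)/(-36 + 5) = -72/(-31) = -72*(-1/31) = 72/31)
O(199) - 1*(-40497) = 72/31 - 1*(-40497) = 72/31 + 40497 = 1255479/31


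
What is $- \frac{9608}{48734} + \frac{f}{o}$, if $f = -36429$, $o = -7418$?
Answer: $\frac{852029371}{180754406} \approx 4.7137$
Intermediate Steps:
$- \frac{9608}{48734} + \frac{f}{o} = - \frac{9608}{48734} - \frac{36429}{-7418} = \left(-9608\right) \frac{1}{48734} - - \frac{36429}{7418} = - \frac{4804}{24367} + \frac{36429}{7418} = \frac{852029371}{180754406}$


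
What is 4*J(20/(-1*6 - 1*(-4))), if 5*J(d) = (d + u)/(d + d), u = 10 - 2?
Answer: 2/25 ≈ 0.080000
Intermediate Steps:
u = 8
J(d) = (8 + d)/(10*d) (J(d) = ((d + 8)/(d + d))/5 = ((8 + d)/((2*d)))/5 = ((8 + d)*(1/(2*d)))/5 = ((8 + d)/(2*d))/5 = (8 + d)/(10*d))
4*J(20/(-1*6 - 1*(-4))) = 4*((8 + 20/(-1*6 - 1*(-4)))/(10*((20/(-1*6 - 1*(-4)))))) = 4*((8 + 20/(-6 + 4))/(10*((20/(-6 + 4))))) = 4*((8 + 20/(-2))/(10*((20/(-2))))) = 4*((8 + 20*(-½))/(10*((20*(-½))))) = 4*((⅒)*(8 - 10)/(-10)) = 4*((⅒)*(-⅒)*(-2)) = 4*(1/50) = 2/25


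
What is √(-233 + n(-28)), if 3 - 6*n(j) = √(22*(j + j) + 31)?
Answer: √(-8370 - 6*I*√1201)/6 ≈ 0.18938 - 15.249*I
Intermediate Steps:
n(j) = ½ - √(31 + 44*j)/6 (n(j) = ½ - √(22*(j + j) + 31)/6 = ½ - √(22*(2*j) + 31)/6 = ½ - √(44*j + 31)/6 = ½ - √(31 + 44*j)/6)
√(-233 + n(-28)) = √(-233 + (½ - √(31 + 44*(-28))/6)) = √(-233 + (½ - √(31 - 1232)/6)) = √(-233 + (½ - I*√1201/6)) = √(-465/2 - I*√1201/6)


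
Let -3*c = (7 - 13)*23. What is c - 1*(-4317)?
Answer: 4363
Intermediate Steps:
c = 46 (c = -(7 - 13)*23/3 = -(-2)*23 = -1/3*(-138) = 46)
c - 1*(-4317) = 46 - 1*(-4317) = 46 + 4317 = 4363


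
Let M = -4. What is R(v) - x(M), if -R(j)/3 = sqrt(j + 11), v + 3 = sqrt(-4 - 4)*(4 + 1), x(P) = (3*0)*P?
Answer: -3*sqrt(8 + 10*I*sqrt(2)) ≈ -10.446 - 6.0923*I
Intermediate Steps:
x(P) = 0 (x(P) = 0*P = 0)
v = -3 + 10*I*sqrt(2) (v = -3 + sqrt(-4 - 4)*(4 + 1) = -3 + sqrt(-8)*5 = -3 + (2*I*sqrt(2))*5 = -3 + 10*I*sqrt(2) ≈ -3.0 + 14.142*I)
R(j) = -3*sqrt(11 + j) (R(j) = -3*sqrt(j + 11) = -3*sqrt(11 + j))
R(v) - x(M) = -3*sqrt(11 + (-3 + 10*I*sqrt(2))) - 1*0 = -3*sqrt(8 + 10*I*sqrt(2)) + 0 = -3*sqrt(8 + 10*I*sqrt(2))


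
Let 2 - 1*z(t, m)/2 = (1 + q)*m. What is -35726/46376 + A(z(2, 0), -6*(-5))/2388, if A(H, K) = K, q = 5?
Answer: -3496767/4614412 ≈ -0.75779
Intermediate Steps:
z(t, m) = 4 - 12*m (z(t, m) = 4 - 2*(1 + 5)*m = 4 - 12*m)
-35726/46376 + A(z(2, 0), -6*(-5))/2388 = -35726/46376 - 6*(-5)/2388 = -35726*1/46376 + 30*(1/2388) = -17863/23188 + 5/398 = -3496767/4614412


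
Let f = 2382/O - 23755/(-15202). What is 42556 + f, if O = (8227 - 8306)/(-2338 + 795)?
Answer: 106983671345/1200958 ≈ 89082.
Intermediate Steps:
O = 79/1543 (O = -79/(-1543) = -79*(-1/1543) = 79/1543 ≈ 0.051199)
f = 55875702697/1200958 (f = 2382/(79/1543) - 23755/(-15202) = 2382*(1543/79) - 23755*(-1/15202) = 3675426/79 + 23755/15202 = 55875702697/1200958 ≈ 46526.)
42556 + f = 42556 + 55875702697/1200958 = 106983671345/1200958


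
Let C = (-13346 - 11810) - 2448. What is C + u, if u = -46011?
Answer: -73615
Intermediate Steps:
C = -27604 (C = -25156 - 2448 = -27604)
C + u = -27604 - 46011 = -73615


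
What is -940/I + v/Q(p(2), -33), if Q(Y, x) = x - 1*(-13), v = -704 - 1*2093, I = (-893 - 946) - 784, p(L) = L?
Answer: 7355331/52460 ≈ 140.21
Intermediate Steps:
I = -2623 (I = -1839 - 784 = -2623)
v = -2797 (v = -704 - 2093 = -2797)
Q(Y, x) = 13 + x (Q(Y, x) = x + 13 = 13 + x)
-940/I + v/Q(p(2), -33) = -940/(-2623) - 2797/(13 - 33) = -940*(-1/2623) - 2797/(-20) = 940/2623 - 2797*(-1/20) = 940/2623 + 2797/20 = 7355331/52460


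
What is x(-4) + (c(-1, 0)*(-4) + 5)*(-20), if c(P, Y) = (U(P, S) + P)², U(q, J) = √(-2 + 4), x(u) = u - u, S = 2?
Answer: 140 - 160*√2 ≈ -86.274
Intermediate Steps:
x(u) = 0
U(q, J) = √2
c(P, Y) = (P + √2)² (c(P, Y) = (√2 + P)² = (P + √2)²)
x(-4) + (c(-1, 0)*(-4) + 5)*(-20) = 0 + ((-1 + √2)²*(-4) + 5)*(-20) = 0 + (-4*(-1 + √2)² + 5)*(-20) = 0 + (5 - 4*(-1 + √2)²)*(-20) = 0 + (-100 + 80*(-1 + √2)²) = -100 + 80*(-1 + √2)²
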